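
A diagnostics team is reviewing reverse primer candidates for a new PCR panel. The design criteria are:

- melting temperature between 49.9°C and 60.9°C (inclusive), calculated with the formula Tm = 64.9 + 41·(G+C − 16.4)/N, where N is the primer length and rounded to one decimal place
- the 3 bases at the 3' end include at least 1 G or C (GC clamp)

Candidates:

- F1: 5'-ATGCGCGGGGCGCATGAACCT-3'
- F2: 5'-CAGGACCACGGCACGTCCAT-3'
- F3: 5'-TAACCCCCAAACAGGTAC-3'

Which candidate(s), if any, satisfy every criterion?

F1 (21 nt, A=4 T=3 G=8 C=6): Tm = 64.9 + 41·(14 − 16.4)/21 = 60.2°C ✓; 3' end CCT has 2 G/C ✓ — passes.
F2 (20 nt, A=5 T=2 G=5 C=8): Tm = 64.9 + 41·(13 − 16.4)/20 = 57.9°C ✓; 3' end CAT has 1 G/C ✓ — passes.
F3 (18 nt, A=7 T=2 G=2 C=7): Tm = 64.9 + 41·(9 − 16.4)/18 = 48.0°C, outside 49.9–60.9°C ✗; 3' end TAC has 1 G/C ✓ — fails.

F1 and F2.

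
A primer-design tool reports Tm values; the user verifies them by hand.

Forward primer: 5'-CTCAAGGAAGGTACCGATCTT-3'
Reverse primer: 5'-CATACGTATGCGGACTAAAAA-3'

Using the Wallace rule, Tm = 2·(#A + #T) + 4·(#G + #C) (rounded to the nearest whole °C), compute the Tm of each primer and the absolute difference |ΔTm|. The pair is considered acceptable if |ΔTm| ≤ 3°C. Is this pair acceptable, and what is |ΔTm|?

Forward: A=6 T=5 G=5 C=5 → Tm = 2·11 + 4·10 = 62°C.
Reverse: A=9 T=4 G=4 C=4 → Tm = 2·13 + 4·8 = 58°C.
|ΔTm| = |62 − 58| = 4°C, > 3°C.

|ΔTm| = 4°C; the pair is not acceptable.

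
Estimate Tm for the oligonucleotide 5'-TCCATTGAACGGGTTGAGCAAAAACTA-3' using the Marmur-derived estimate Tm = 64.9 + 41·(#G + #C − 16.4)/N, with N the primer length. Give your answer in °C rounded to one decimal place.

56.7°C

Base counts: A=10, T=6, G=6, C=5; G+C = 11, N = 27.
Tm = 64.9 + 41·(11 − 16.4)/27 = 64.9 + -221.40/27 = 56.7°C.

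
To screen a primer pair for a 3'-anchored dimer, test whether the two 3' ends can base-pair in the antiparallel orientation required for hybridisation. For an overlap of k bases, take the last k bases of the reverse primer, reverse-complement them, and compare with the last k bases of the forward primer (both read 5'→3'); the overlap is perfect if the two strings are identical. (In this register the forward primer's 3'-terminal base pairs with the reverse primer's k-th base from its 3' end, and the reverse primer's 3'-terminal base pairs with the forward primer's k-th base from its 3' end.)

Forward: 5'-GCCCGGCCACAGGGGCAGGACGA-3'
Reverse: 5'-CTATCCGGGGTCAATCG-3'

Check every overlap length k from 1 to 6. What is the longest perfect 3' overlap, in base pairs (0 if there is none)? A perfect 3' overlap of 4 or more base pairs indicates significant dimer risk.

Longest perfect overlap: 3 complementary base pairs; below the dimer-risk threshold (threshold 4).

Last 6 bases (5'→3') — forward …GGACGA, reverse …CAATCG.
Reverse complement of the reverse primer's last 6 bases: CGATTG; its first k bases are the reverse complement of the reverse primer's last k bases, so a perfect k-base overlap needs the forward primer's last k bases to equal them.
Comparing (forward last k vs required): k=1: A vs C ✗; k=2: GA vs CG ✗; k=3: CGA vs CGA ✓; k=4: ACGA vs CGAT ✗; k=5: GACGA vs CGATT ✗; k=6: GGACGA vs CGATTG ✗.
Only k = 3 is perfect, so the longest perfect 3' overlap is 3.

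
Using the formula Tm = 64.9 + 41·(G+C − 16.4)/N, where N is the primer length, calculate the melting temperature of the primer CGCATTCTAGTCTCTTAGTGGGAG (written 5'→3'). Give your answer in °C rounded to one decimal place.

57.4°C

Base counts: A=4, T=8, G=7, C=5; G+C = 12, N = 24.
Tm = 64.9 + 41·(12 − 16.4)/24 = 64.9 + -180.40/24 = 57.4°C.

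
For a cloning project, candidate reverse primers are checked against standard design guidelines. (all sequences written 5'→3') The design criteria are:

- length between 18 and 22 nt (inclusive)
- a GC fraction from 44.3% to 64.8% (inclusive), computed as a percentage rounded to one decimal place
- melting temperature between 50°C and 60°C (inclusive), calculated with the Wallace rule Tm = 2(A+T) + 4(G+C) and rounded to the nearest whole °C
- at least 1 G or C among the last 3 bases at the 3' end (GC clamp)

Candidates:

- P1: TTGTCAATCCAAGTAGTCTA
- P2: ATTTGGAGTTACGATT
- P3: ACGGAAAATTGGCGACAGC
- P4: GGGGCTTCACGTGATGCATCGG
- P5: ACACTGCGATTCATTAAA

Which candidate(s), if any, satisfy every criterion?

P3 only.

P1 (20 nt, A=6 T=7 G=3 C=4): length 20 ✓; GC 7/20 = 35.0%, outside 44.3–64.8% ✗; Tm = 2·13 + 4·7 = 54°C ✓; 3' end CTA has 1 G/C ✓ — fails.
P2 (16 nt, A=4 T=7 G=4 C=1): length 16, outside 18–22 ✗; GC 5/16 = 31.3%, outside 44.3–64.8% ✗; Tm = 2·11 + 4·5 = 42°C, outside 50–60°C ✗; 3' end ATT has 0 G/C, need ≥1 ✗ — fails.
P3 (19 nt, A=7 T=2 G=6 C=4): length 19 ✓; GC 10/19 = 52.6% ✓; Tm = 2·9 + 4·10 = 58°C ✓; 3' end AGC has 2 G/C ✓ — passes.
P4 (22 nt, A=3 T=5 G=9 C=5): length 22 ✓; GC 14/22 = 63.6% ✓; Tm = 2·8 + 4·14 = 72°C, outside 50–60°C ✗; 3' end CGG has 3 G/C ✓ — fails.
P5 (18 nt, A=7 T=5 G=2 C=4): length 18 ✓; GC 6/18 = 33.3%, outside 44.3–64.8% ✗; Tm = 2·12 + 4·6 = 48°C, outside 50–60°C ✗; 3' end AAA has 0 G/C, need ≥1 ✗ — fails.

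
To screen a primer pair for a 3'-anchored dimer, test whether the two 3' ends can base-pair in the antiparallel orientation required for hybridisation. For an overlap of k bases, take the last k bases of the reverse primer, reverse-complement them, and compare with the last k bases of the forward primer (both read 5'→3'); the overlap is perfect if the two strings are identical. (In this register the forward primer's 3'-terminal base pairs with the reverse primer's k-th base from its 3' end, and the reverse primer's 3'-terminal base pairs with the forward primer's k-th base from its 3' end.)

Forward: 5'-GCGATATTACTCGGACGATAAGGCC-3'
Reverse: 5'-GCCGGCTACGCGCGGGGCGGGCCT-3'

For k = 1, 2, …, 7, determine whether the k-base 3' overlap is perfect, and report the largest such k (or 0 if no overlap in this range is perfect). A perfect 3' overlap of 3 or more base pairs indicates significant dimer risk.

Longest perfect overlap: 5 complementary base pairs; significant dimer risk (threshold 3).

Last 7 bases (5'→3') — forward …TAAGGCC, reverse …CGGGCCT.
Reverse complement of the reverse primer's last 7 bases: AGGCCCG; its first k bases are the reverse complement of the reverse primer's last k bases, so a perfect k-base overlap needs the forward primer's last k bases to equal them.
Comparing (forward last k vs required): k=1: C vs A ✗; k=2: CC vs AG ✗; k=3: GCC vs AGG ✗; k=4: GGCC vs AGGC ✗; k=5: AGGCC vs AGGCC ✓; k=6: AAGGCC vs AGGCCC ✗; k=7: TAAGGCC vs AGGCCCG ✗.
Only k = 5 is perfect, so the longest perfect 3' overlap is 5.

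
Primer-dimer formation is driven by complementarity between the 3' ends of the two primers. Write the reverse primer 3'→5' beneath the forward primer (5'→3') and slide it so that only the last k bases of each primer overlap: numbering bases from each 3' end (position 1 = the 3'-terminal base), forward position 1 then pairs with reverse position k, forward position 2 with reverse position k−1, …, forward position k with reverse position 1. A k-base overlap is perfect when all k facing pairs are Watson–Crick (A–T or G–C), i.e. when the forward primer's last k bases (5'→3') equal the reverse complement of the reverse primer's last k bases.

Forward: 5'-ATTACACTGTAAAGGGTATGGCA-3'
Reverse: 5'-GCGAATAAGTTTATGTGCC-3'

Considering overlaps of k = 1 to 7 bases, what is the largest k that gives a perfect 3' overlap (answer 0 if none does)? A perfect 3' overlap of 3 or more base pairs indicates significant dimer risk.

Longest perfect overlap: 4 complementary base pairs; significant dimer risk (threshold 3).

Last 7 bases (5'→3') — forward …TATGGCA, reverse …ATGTGCC.
Reverse complement of the reverse primer's last 7 bases: GGCACAT; its first k bases are the reverse complement of the reverse primer's last k bases, so a perfect k-base overlap needs the forward primer's last k bases to equal them.
Comparing (forward last k vs required): k=1: A vs G ✗; k=2: CA vs GG ✗; k=3: GCA vs GGC ✗; k=4: GGCA vs GGCA ✓; k=5: TGGCA vs GGCAC ✗; k=6: ATGGCA vs GGCACA ✗; k=7: TATGGCA vs GGCACAT ✗.
Only k = 4 is perfect, so the longest perfect 3' overlap is 4.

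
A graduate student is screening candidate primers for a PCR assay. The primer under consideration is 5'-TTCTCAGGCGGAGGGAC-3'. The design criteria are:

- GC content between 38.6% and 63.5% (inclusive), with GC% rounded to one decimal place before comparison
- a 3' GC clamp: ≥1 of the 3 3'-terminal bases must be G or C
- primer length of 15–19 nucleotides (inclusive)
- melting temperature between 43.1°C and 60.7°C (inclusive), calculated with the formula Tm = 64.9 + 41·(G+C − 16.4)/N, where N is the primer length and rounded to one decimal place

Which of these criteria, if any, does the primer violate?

Fails: GC content.

Base counts: A=3, T=3, G=7, C=4 (length 17).
GC content: GC 11/17 = 64.7%, outside 38.6–63.5% ✗
GC clamp: 3' end GAC has 2 G/C ✓
length: length 17 ✓
Tm: Tm = 64.9 + 41·(11 − 16.4)/17 = 51.9°C ✓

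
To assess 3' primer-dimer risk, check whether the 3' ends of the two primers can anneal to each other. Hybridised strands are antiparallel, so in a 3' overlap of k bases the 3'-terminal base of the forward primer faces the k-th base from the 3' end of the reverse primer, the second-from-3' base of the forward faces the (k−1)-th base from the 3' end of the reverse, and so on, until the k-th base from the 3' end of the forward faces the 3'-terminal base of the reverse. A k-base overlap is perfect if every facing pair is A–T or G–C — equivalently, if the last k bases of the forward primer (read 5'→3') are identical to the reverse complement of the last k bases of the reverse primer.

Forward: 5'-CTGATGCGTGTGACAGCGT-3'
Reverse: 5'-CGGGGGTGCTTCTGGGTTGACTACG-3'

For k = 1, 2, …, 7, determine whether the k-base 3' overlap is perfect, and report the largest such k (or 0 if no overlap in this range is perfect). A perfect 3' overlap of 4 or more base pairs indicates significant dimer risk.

Last 7 bases (5'→3') — forward …ACAGCGT, reverse …GACTACG.
Reverse complement of the reverse primer's last 7 bases: CGTAGTC; its first k bases are the reverse complement of the reverse primer's last k bases, so a perfect k-base overlap needs the forward primer's last k bases to equal them.
Comparing (forward last k vs required): k=1: T vs C ✗; k=2: GT vs CG ✗; k=3: CGT vs CGT ✓; k=4: GCGT vs CGTA ✗; k=5: AGCGT vs CGTAG ✗; k=6: CAGCGT vs CGTAGT ✗; k=7: ACAGCGT vs CGTAGTC ✗.
Only k = 3 is perfect, so the longest perfect 3' overlap is 3.

Longest perfect overlap: 3 complementary base pairs; below the dimer-risk threshold (threshold 4).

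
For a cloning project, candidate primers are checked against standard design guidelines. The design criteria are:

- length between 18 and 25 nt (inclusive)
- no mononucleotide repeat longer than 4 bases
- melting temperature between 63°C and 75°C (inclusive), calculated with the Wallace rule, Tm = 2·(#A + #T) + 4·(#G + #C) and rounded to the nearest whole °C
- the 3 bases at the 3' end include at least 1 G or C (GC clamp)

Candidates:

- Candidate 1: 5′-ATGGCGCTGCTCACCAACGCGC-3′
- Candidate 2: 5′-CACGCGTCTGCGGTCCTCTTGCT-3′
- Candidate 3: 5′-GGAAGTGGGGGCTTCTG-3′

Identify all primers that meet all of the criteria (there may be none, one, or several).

Candidate 1 only.

Candidate 1 (22 nt, A=4 T=3 G=6 C=9): length 22 ✓; longest run = 2 ✓; Tm = 2·7 + 4·15 = 74°C ✓; 3' end CGC has 3 G/C ✓ — passes.
Candidate 2 (23 nt, A=1 T=7 G=6 C=9): length 23 ✓; longest run = 2 ✓; Tm = 2·8 + 4·15 = 76°C, outside 63–75°C ✗; 3' end GCT has 2 G/C ✓ — fails.
Candidate 3 (17 nt, A=2 T=4 G=9 C=2): length 17, outside 18–25 ✗; longest run = 5, exceeds 4 ✗; Tm = 2·6 + 4·11 = 56°C, outside 63–75°C ✗; 3' end CTG has 2 G/C ✓ — fails.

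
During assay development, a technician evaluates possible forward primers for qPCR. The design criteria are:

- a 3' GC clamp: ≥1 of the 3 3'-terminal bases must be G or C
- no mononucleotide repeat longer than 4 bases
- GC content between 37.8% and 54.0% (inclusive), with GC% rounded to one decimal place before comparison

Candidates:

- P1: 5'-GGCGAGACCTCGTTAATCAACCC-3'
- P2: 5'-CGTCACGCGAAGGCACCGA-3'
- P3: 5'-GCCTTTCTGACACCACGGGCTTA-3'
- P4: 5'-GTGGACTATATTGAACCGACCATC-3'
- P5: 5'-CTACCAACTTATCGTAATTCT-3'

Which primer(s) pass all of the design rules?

P4 only.

P1 (23 nt, A=6 T=4 G=5 C=8): 3' end CCC has 3 G/C ✓; longest run = 3 ✓; GC 13/23 = 56.5%, outside 37.8–54.0% ✗ — fails.
P2 (19 nt, A=5 T=1 G=6 C=7): 3' end CGA has 2 G/C ✓; longest run = 2 ✓; GC 13/19 = 68.4%, outside 37.8–54.0% ✗ — fails.
P3 (23 nt, A=4 T=6 G=5 C=8): 3' end TTA has 0 G/C, need ≥1 ✗; longest run = 3 ✓; GC 13/23 = 56.5%, outside 37.8–54.0% ✗ — fails.
P4 (24 nt, A=7 T=6 G=5 C=6): 3' end ATC has 1 G/C ✓; longest run = 2 ✓; GC 11/24 = 45.8% ✓ — passes.
P5 (21 nt, A=6 T=8 G=1 C=6): 3' end TCT has 1 G/C ✓; longest run = 2 ✓; GC 7/21 = 33.3%, outside 37.8–54.0% ✗ — fails.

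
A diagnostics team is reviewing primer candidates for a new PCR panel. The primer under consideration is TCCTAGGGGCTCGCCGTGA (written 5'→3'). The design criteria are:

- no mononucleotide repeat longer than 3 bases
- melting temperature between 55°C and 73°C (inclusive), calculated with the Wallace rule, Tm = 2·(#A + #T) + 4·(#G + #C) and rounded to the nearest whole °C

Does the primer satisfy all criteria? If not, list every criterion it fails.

Fails: homopolymer run.

Base counts: A=2, T=4, G=7, C=6 (length 19).
homopolymer run: longest run = 4, exceeds 3 ✗
Tm: Tm = 2·6 + 4·13 = 64°C ✓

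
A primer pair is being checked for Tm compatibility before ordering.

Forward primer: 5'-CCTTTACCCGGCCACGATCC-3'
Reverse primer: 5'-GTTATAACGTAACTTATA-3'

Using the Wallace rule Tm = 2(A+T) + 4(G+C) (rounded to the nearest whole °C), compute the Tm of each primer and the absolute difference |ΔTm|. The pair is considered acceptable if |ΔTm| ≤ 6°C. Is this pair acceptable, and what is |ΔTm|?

Forward: A=3 T=4 G=3 C=10 → Tm = 2·7 + 4·13 = 66°C.
Reverse: A=7 T=7 G=2 C=2 → Tm = 2·14 + 4·4 = 44°C.
|ΔTm| = |66 − 44| = 22°C, > 6°C.

|ΔTm| = 22°C; the pair is not acceptable.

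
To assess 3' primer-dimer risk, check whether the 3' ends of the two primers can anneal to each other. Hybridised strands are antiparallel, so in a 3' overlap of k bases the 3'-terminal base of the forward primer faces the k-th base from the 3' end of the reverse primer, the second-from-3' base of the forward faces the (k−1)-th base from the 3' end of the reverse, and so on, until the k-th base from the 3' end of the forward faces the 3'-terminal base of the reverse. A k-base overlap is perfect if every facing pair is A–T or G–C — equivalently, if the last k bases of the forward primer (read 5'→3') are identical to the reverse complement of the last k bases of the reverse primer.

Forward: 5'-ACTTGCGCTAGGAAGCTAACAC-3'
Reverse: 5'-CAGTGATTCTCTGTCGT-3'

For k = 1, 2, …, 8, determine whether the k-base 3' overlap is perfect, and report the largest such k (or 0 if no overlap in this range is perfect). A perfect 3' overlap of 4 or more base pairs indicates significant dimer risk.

Longest perfect overlap: 2 complementary base pairs; below the dimer-risk threshold (threshold 4).

Last 8 bases (5'→3') — forward …GCTAACAC, reverse …TCTGTCGT.
Reverse complement of the reverse primer's last 8 bases: ACGACAGA; its first k bases are the reverse complement of the reverse primer's last k bases, so a perfect k-base overlap needs the forward primer's last k bases to equal them.
Comparing (forward last k vs required): k=1: C vs A ✗; k=2: AC vs AC ✓; k=3: CAC vs ACG ✗; k=4: ACAC vs ACGA ✗; k=5: AACAC vs ACGAC ✗; k=6: TAACAC vs ACGACA ✗; k=7: CTAACAC vs ACGACAG ✗; k=8: GCTAACAC vs ACGACAGA ✗.
Only k = 2 is perfect, so the longest perfect 3' overlap is 2.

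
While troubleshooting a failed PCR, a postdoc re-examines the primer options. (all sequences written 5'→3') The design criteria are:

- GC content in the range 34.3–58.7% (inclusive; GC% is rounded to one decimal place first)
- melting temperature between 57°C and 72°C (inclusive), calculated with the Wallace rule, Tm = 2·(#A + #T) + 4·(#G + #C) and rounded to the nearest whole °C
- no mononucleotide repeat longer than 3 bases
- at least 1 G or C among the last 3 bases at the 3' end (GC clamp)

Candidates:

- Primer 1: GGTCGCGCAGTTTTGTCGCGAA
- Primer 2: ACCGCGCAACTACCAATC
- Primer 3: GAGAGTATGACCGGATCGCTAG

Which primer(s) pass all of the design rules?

Primer 3 only.

Primer 1 (22 nt, A=3 T=6 G=8 C=5): GC 13/22 = 59.1%, outside 34.3–58.7% ✗; Tm = 2·9 + 4·13 = 70°C ✓; longest run = 4, exceeds 3 ✗; 3' end GAA has 1 G/C ✓ — fails.
Primer 2 (18 nt, A=6 T=2 G=2 C=8): GC 10/18 = 55.6% ✓; Tm = 2·8 + 4·10 = 56°C, outside 57–72°C ✗; longest run = 2 ✓; 3' end ATC has 1 G/C ✓ — fails.
Primer 3 (22 nt, A=6 T=4 G=8 C=4): GC 12/22 = 54.5% ✓; Tm = 2·10 + 4·12 = 68°C ✓; longest run = 2 ✓; 3' end TAG has 1 G/C ✓ — passes.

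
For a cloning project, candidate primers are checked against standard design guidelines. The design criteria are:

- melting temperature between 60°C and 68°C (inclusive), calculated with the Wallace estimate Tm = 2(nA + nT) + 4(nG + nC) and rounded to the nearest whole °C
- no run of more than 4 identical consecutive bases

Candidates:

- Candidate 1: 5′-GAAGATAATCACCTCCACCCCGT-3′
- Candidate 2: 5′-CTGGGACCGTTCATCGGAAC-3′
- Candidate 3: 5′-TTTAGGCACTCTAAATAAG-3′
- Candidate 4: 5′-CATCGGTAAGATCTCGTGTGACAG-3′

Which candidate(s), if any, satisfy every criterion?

Candidate 2 only.

Candidate 1 (23 nt, A=7 T=4 G=3 C=9): Tm = 2·11 + 4·12 = 70°C, outside 60–68°C ✗; longest run = 4 ✓ — fails.
Candidate 2 (20 nt, A=4 T=4 G=6 C=6): Tm = 2·8 + 4·12 = 64°C ✓; longest run = 3 ✓ — passes.
Candidate 3 (19 nt, A=7 T=6 G=3 C=3): Tm = 2·13 + 4·6 = 50°C, outside 60–68°C ✗; longest run = 3 ✓ — fails.
Candidate 4 (24 nt, A=6 T=6 G=7 C=5): Tm = 2·12 + 4·12 = 72°C, outside 60–68°C ✗; longest run = 2 ✓ — fails.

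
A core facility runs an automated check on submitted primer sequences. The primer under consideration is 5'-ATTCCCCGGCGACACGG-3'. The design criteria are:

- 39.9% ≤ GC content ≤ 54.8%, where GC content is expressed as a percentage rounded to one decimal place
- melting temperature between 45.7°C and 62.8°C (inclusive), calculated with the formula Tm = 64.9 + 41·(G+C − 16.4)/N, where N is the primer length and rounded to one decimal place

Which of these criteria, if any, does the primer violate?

Base counts: A=3, T=2, G=5, C=7 (length 17).
GC content: GC 12/17 = 70.6%, outside 39.9–54.8% ✗
Tm: Tm = 64.9 + 41·(12 − 16.4)/17 = 54.3°C ✓

Fails: GC content.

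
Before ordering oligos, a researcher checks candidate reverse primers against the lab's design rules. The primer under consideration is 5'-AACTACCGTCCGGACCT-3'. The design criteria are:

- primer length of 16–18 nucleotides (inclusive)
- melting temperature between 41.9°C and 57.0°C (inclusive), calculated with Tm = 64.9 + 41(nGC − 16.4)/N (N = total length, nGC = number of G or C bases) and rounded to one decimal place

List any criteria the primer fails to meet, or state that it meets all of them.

Meets all criteria.

Base counts: A=4, T=3, G=3, C=7 (length 17).
length: length 17 ✓
Tm: Tm = 64.9 + 41·(10 − 16.4)/17 = 49.5°C ✓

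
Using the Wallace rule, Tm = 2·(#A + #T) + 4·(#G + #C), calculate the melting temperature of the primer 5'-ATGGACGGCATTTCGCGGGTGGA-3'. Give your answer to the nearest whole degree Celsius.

Base counts: A=4, T=5, G=10, C=4 (length 23).
Tm = 2·(4+5) + 4·(10+4) = 2·9 + 4·14 = 18 + 56 = 74°C.

74°C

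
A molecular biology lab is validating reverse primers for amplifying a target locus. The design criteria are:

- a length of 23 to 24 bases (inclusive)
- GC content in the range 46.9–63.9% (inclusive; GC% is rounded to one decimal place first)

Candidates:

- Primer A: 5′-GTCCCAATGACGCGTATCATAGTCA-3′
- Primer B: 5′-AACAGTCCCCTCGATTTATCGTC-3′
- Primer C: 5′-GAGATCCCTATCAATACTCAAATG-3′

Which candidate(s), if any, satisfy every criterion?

Primer B only.

Primer A (25 nt, A=7 T=6 G=5 C=7): length 25, outside 23–24 ✗; GC 12/25 = 48.0% ✓ — fails.
Primer B (23 nt, A=5 T=7 G=3 C=8): length 23 ✓; GC 11/23 = 47.8% ✓ — passes.
Primer C (24 nt, A=9 T=6 G=3 C=6): length 24 ✓; GC 9/24 = 37.5%, outside 46.9–63.9% ✗ — fails.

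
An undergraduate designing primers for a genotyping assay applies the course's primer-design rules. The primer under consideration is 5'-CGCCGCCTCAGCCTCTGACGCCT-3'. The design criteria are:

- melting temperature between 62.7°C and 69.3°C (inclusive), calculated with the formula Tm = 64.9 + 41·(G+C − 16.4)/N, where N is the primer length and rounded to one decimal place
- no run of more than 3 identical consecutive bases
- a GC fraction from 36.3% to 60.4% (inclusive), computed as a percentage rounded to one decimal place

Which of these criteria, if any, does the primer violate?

Fails: GC content.

Base counts: A=2, T=4, G=5, C=12 (length 23).
Tm: Tm = 64.9 + 41·(17 − 16.4)/23 = 66.0°C ✓
homopolymer run: longest run = 2 ✓
GC content: GC 17/23 = 73.9%, outside 36.3–60.4% ✗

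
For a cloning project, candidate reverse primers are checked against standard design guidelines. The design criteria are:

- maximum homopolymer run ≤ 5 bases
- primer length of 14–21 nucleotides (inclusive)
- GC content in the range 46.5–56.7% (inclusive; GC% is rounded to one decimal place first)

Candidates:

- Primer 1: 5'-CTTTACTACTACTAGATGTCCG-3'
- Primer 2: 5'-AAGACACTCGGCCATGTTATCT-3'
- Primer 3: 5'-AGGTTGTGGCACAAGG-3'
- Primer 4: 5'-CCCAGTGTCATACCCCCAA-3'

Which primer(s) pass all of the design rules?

Primer 1 (22 nt, A=5 T=8 G=3 C=6): longest run = 3 ✓; length 22, outside 14–21 ✗; GC 9/22 = 40.9%, outside 46.5–56.7% ✗ — fails.
Primer 2 (22 nt, A=6 T=6 G=4 C=6): longest run = 2 ✓; length 22, outside 14–21 ✗; GC 10/22 = 45.5%, outside 46.5–56.7% ✗ — fails.
Primer 3 (16 nt, A=4 T=3 G=7 C=2): longest run = 2 ✓; length 16 ✓; GC 9/16 = 56.3% ✓ — passes.
Primer 4 (19 nt, A=5 T=3 G=2 C=9): longest run = 5 ✓; length 19 ✓; GC 11/19 = 57.9%, outside 46.5–56.7% ✗ — fails.

Primer 3 only.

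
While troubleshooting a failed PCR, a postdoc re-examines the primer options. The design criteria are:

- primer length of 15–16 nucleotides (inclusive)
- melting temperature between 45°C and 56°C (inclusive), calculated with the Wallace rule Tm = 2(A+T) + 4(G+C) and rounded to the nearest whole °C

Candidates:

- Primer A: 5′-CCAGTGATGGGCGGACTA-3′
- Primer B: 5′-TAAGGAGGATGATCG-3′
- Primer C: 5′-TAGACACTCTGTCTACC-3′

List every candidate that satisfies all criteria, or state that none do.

None of the candidates satisfy all criteria.

Primer A (18 nt, A=4 T=3 G=7 C=4): length 18, outside 15–16 ✗; Tm = 2·7 + 4·11 = 58°C, outside 45–56°C ✗ — fails.
Primer B (15 nt, A=5 T=3 G=6 C=1): length 15 ✓; Tm = 2·8 + 4·7 = 44°C, outside 45–56°C ✗ — fails.
Primer C (17 nt, A=4 T=5 G=2 C=6): length 17, outside 15–16 ✗; Tm = 2·9 + 4·8 = 50°C ✓ — fails.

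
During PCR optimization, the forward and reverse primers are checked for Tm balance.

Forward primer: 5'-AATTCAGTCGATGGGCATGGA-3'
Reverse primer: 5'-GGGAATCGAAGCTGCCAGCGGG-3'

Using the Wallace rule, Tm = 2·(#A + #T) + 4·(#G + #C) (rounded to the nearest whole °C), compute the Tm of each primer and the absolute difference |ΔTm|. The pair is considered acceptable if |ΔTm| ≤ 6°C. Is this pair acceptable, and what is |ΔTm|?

|ΔTm| = 12°C; the pair is not acceptable.

Forward: A=6 T=5 G=7 C=3 → Tm = 2·11 + 4·10 = 62°C.
Reverse: A=5 T=2 G=10 C=5 → Tm = 2·7 + 4·15 = 74°C.
|ΔTm| = |62 − 74| = 12°C, > 6°C.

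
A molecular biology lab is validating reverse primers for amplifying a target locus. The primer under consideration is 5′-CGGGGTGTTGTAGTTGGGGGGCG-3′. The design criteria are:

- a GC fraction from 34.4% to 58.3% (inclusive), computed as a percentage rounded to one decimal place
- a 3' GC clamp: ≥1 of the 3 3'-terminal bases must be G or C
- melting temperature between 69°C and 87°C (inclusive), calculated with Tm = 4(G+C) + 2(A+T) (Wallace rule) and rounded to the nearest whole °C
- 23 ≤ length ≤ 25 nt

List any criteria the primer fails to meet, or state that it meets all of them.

Fails: GC content.

Base counts: A=1, T=6, G=14, C=2 (length 23).
GC content: GC 16/23 = 69.6%, outside 34.4–58.3% ✗
GC clamp: 3' end GCG has 3 G/C ✓
Tm: Tm = 2·7 + 4·16 = 78°C ✓
length: length 23 ✓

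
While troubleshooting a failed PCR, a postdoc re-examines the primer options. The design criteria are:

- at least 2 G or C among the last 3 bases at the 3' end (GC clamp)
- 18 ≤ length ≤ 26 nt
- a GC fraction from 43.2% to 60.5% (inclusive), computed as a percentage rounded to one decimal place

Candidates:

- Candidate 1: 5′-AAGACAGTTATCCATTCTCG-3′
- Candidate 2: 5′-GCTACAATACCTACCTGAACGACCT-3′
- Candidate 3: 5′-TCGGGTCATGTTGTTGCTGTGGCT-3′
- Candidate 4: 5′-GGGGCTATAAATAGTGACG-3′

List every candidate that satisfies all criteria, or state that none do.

Candidate 1 (20 nt, A=6 T=6 G=3 C=5): 3' end TCG has 2 G/C ✓; length 20 ✓; GC 8/20 = 40.0%, outside 43.2–60.5% ✗ — fails.
Candidate 2 (25 nt, A=8 T=5 G=3 C=9): 3' end CCT has 2 G/C ✓; length 25 ✓; GC 12/25 = 48.0% ✓ — passes.
Candidate 3 (24 nt, A=1 T=10 G=9 C=4): 3' end GCT has 2 G/C ✓; length 24 ✓; GC 13/24 = 54.2% ✓ — passes.
Candidate 4 (19 nt, A=6 T=4 G=7 C=2): 3' end ACG has 2 G/C ✓; length 19 ✓; GC 9/19 = 47.4% ✓ — passes.

Candidate 2, Candidate 3 and Candidate 4.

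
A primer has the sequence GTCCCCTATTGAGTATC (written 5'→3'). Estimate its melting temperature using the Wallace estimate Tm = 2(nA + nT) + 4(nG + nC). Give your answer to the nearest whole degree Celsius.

Base counts: A=3, T=6, G=3, C=5 (length 17).
Tm = 2·(3+6) + 4·(3+5) = 2·9 + 4·8 = 18 + 32 = 50°C.

50°C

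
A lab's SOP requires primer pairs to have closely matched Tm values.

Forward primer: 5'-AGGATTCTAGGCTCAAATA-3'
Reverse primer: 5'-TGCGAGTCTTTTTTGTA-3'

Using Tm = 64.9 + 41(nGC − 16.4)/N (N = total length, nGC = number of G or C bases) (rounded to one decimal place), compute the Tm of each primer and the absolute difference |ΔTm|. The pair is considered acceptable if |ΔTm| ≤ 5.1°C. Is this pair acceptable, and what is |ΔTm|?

Forward: G+C = 7, N = 19 → Tm = 64.9 + 41·(7 − 16.4)/19 = 44.6°C.
Reverse: G+C = 6, N = 17 → Tm = 64.9 + 41·(6 − 16.4)/17 = 39.8°C.
|ΔTm| = |44.6 − 39.8| = 4.8°C, ≤ 5.1°C.

|ΔTm| = 4.8°C; the pair is acceptable.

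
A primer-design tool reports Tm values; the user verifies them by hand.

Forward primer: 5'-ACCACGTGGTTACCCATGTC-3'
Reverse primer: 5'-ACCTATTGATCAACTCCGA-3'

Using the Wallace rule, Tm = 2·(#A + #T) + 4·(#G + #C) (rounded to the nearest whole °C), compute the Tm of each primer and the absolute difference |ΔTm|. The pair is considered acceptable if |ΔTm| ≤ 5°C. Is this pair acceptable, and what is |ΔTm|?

|ΔTm| = 8°C; the pair is not acceptable.

Forward: A=4 T=5 G=4 C=7 → Tm = 2·9 + 4·11 = 62°C.
Reverse: A=6 T=5 G=2 C=6 → Tm = 2·11 + 4·8 = 54°C.
|ΔTm| = |62 − 54| = 8°C, > 5°C.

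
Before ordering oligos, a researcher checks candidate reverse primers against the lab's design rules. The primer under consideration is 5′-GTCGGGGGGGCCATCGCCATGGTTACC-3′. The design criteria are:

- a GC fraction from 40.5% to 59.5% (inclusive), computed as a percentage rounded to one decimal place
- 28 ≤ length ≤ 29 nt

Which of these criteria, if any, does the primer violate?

Fails: GC content, length.

Base counts: A=3, T=5, G=11, C=8 (length 27).
GC content: GC 19/27 = 70.4%, outside 40.5–59.5% ✗
length: length 27, outside 28–29 ✗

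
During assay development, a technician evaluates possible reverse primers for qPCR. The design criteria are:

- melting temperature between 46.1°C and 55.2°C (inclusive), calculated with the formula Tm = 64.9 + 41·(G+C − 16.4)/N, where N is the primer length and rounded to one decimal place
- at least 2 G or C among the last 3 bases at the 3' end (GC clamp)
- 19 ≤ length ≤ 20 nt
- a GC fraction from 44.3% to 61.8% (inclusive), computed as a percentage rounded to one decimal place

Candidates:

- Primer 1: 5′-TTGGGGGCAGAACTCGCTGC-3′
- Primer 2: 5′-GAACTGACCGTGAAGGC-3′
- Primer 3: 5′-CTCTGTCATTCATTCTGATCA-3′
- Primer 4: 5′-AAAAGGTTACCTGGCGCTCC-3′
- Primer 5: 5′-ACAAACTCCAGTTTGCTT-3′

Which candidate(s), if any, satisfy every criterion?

Primer 4 only.

Primer 1 (20 nt, A=3 T=4 G=8 C=5): Tm = 64.9 + 41·(13 − 16.4)/20 = 57.9°C, outside 46.1–55.2°C ✗; 3' end TGC has 2 G/C ✓; length 20 ✓; GC 13/20 = 65.0%, outside 44.3–61.8% ✗ — fails.
Primer 2 (17 nt, A=5 T=2 G=6 C=4): Tm = 64.9 + 41·(10 − 16.4)/17 = 49.5°C ✓; 3' end GGC has 3 G/C ✓; length 17, outside 19–20 ✗; GC 10/17 = 58.8% ✓ — fails.
Primer 3 (21 nt, A=4 T=9 G=2 C=6): Tm = 64.9 + 41·(8 − 16.4)/21 = 48.5°C ✓; 3' end TCA has 1 G/C, need ≥2 ✗; length 21, outside 19–20 ✗; GC 8/21 = 38.1%, outside 44.3–61.8% ✗ — fails.
Primer 4 (20 nt, A=5 T=4 G=5 C=6): Tm = 64.9 + 41·(11 − 16.4)/20 = 53.8°C ✓; 3' end TCC has 2 G/C ✓; length 20 ✓; GC 11/20 = 55.0% ✓ — passes.
Primer 5 (18 nt, A=5 T=6 G=2 C=5): Tm = 64.9 + 41·(7 − 16.4)/18 = 43.5°C, outside 46.1–55.2°C ✗; 3' end CTT has 1 G/C, need ≥2 ✗; length 18, outside 19–20 ✗; GC 7/18 = 38.9%, outside 44.3–61.8% ✗ — fails.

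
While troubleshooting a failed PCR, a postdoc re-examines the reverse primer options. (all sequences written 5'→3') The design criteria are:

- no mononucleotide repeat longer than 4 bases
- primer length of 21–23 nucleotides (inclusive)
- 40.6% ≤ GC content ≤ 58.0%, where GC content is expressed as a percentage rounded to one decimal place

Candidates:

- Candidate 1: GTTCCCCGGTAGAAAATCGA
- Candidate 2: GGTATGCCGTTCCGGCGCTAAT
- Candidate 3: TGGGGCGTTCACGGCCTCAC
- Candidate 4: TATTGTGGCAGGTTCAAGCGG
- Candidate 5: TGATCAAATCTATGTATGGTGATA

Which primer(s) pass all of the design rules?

Candidate 1 (20 nt, A=6 T=4 G=5 C=5): longest run = 4 ✓; length 20, outside 21–23 ✗; GC 10/20 = 50.0% ✓ — fails.
Candidate 2 (22 nt, A=3 T=6 G=7 C=6): longest run = 2 ✓; length 22 ✓; GC 13/22 = 59.1%, outside 40.6–58.0% ✗ — fails.
Candidate 3 (20 nt, A=2 T=4 G=7 C=7): longest run = 4 ✓; length 20, outside 21–23 ✗; GC 14/20 = 70.0%, outside 40.6–58.0% ✗ — fails.
Candidate 4 (21 nt, A=4 T=6 G=8 C=3): longest run = 2 ✓; length 21 ✓; GC 11/21 = 52.4% ✓ — passes.
Candidate 5 (24 nt, A=8 T=9 G=5 C=2): longest run = 3 ✓; length 24, outside 21–23 ✗; GC 7/24 = 29.2%, outside 40.6–58.0% ✗ — fails.

Candidate 4 only.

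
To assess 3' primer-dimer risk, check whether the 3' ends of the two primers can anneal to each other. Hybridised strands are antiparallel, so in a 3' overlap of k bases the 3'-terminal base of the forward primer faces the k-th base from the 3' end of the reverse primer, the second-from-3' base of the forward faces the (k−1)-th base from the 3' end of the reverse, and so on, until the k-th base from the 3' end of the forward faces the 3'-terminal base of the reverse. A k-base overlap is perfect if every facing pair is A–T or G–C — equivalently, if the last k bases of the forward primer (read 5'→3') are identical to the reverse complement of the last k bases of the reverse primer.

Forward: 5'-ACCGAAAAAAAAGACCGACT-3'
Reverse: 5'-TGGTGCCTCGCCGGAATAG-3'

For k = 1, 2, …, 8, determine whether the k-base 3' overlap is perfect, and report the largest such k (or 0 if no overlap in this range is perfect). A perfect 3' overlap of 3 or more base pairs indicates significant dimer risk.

Longest perfect overlap: 2 complementary base pairs; below the dimer-risk threshold (threshold 3).

Last 8 bases (5'→3') — forward …GACCGACT, reverse …CGGAATAG.
Reverse complement of the reverse primer's last 8 bases: CTATTCCG; its first k bases are the reverse complement of the reverse primer's last k bases, so a perfect k-base overlap needs the forward primer's last k bases to equal them.
Comparing (forward last k vs required): k=1: T vs C ✗; k=2: CT vs CT ✓; k=3: ACT vs CTA ✗; k=4: GACT vs CTAT ✗; k=5: CGACT vs CTATT ✗; k=6: CCGACT vs CTATTC ✗; k=7: ACCGACT vs CTATTCC ✗; k=8: GACCGACT vs CTATTCCG ✗.
Only k = 2 is perfect, so the longest perfect 3' overlap is 2.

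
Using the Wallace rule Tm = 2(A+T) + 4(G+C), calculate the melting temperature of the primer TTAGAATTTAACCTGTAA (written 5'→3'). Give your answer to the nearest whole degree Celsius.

Base counts: A=7, T=7, G=2, C=2 (length 18).
Tm = 2·(7+7) + 4·(2+2) = 2·14 + 4·4 = 28 + 16 = 44°C.

44°C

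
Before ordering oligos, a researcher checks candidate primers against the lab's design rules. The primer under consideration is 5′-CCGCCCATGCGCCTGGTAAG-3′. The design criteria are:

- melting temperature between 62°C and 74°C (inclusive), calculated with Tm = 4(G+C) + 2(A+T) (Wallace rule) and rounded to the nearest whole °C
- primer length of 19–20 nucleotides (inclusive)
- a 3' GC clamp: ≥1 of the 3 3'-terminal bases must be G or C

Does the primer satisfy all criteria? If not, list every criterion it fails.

Base counts: A=3, T=3, G=6, C=8 (length 20).
Tm: Tm = 2·6 + 4·14 = 68°C ✓
length: length 20 ✓
GC clamp: 3' end AAG has 1 G/C ✓

Meets all criteria.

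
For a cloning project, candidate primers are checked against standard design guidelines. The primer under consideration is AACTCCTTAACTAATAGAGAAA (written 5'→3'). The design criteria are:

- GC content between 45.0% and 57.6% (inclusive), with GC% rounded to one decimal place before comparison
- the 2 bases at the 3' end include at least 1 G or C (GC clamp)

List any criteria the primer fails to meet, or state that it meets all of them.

Base counts: A=11, T=5, G=2, C=4 (length 22).
GC content: GC 6/22 = 27.3%, outside 45.0–57.6% ✗
GC clamp: 3' end AA has 0 G/C, need ≥1 ✗

Fails: GC content, GC clamp.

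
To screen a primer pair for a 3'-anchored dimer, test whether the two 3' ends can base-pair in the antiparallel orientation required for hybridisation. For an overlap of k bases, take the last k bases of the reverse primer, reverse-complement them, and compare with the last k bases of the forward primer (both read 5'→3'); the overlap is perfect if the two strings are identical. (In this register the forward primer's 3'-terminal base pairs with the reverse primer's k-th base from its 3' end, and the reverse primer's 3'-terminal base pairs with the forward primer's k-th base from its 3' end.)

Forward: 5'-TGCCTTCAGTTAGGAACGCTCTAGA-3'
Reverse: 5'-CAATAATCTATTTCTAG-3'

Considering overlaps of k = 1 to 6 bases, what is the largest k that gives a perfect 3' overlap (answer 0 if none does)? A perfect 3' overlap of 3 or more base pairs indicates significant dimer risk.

Longest perfect overlap: 5 complementary base pairs; significant dimer risk (threshold 3).

Last 6 bases (5'→3') — forward …TCTAGA, reverse …TTCTAG.
Reverse complement of the reverse primer's last 6 bases: CTAGAA; its first k bases are the reverse complement of the reverse primer's last k bases, so a perfect k-base overlap needs the forward primer's last k bases to equal them.
Comparing (forward last k vs required): k=1: A vs C ✗; k=2: GA vs CT ✗; k=3: AGA vs CTA ✗; k=4: TAGA vs CTAG ✗; k=5: CTAGA vs CTAGA ✓; k=6: TCTAGA vs CTAGAA ✗.
Only k = 5 is perfect, so the longest perfect 3' overlap is 5.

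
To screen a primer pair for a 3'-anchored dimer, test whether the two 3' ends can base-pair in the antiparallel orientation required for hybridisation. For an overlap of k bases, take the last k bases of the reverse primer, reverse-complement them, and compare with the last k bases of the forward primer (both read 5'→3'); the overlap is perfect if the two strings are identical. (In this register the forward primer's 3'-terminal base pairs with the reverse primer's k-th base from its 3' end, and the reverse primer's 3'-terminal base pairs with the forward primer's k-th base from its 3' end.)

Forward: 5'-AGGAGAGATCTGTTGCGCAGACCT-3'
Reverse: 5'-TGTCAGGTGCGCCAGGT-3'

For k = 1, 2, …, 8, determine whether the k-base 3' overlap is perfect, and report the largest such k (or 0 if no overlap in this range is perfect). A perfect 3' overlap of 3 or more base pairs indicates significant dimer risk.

Last 8 bases (5'→3') — forward …GCAGACCT, reverse …CGCCAGGT.
Reverse complement of the reverse primer's last 8 bases: ACCTGGCG; its first k bases are the reverse complement of the reverse primer's last k bases, so a perfect k-base overlap needs the forward primer's last k bases to equal them.
Comparing (forward last k vs required): k=1: T vs A ✗; k=2: CT vs AC ✗; k=3: CCT vs ACC ✗; k=4: ACCT vs ACCT ✓; k=5: GACCT vs ACCTG ✗; k=6: AGACCT vs ACCTGG ✗; k=7: CAGACCT vs ACCTGGC ✗; k=8: GCAGACCT vs ACCTGGCG ✗.
Only k = 4 is perfect, so the longest perfect 3' overlap is 4.

Longest perfect overlap: 4 complementary base pairs; significant dimer risk (threshold 3).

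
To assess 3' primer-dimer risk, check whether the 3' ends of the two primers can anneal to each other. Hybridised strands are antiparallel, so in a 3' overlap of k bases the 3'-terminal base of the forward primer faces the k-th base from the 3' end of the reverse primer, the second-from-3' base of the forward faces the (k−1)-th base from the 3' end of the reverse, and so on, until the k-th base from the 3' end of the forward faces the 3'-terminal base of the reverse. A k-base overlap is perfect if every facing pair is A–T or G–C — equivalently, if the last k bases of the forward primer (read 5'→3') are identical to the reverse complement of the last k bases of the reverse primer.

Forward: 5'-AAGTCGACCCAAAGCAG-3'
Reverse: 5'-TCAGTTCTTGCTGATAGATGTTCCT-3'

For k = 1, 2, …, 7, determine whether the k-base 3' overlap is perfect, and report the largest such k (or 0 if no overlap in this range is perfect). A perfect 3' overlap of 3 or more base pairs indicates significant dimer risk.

Last 7 bases (5'→3') — forward …AAAGCAG, reverse …TGTTCCT.
Reverse complement of the reverse primer's last 7 bases: AGGAACA; its first k bases are the reverse complement of the reverse primer's last k bases, so a perfect k-base overlap needs the forward primer's last k bases to equal them.
Comparing (forward last k vs required): k=1: G vs A ✗; k=2: AG vs AG ✓; k=3: CAG vs AGG ✗; k=4: GCAG vs AGGA ✗; k=5: AGCAG vs AGGAA ✗; k=6: AAGCAG vs AGGAAC ✗; k=7: AAAGCAG vs AGGAACA ✗.
Only k = 2 is perfect, so the longest perfect 3' overlap is 2.

Longest perfect overlap: 2 complementary base pairs; below the dimer-risk threshold (threshold 3).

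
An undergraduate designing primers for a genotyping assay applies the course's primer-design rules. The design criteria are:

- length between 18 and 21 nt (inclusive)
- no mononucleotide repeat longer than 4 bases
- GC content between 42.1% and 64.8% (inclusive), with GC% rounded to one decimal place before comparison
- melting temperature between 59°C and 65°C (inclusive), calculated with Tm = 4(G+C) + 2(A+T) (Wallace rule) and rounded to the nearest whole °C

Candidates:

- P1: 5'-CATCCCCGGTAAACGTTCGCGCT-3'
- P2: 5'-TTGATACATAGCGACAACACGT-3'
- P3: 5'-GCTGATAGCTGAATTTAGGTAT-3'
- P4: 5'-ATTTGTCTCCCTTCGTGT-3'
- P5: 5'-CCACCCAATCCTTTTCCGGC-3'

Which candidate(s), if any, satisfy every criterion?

P5 only.

P1 (23 nt, A=4 T=5 G=5 C=9): length 23, outside 18–21 ✗; longest run = 4 ✓; GC 14/23 = 60.9% ✓; Tm = 2·9 + 4·14 = 74°C, outside 59–65°C ✗ — fails.
P2 (22 nt, A=8 T=5 G=4 C=5): length 22, outside 18–21 ✗; longest run = 2 ✓; GC 9/22 = 40.9%, outside 42.1–64.8% ✗; Tm = 2·13 + 4·9 = 62°C ✓ — fails.
P3 (22 nt, A=6 T=8 G=6 C=2): length 22, outside 18–21 ✗; longest run = 3 ✓; GC 8/22 = 36.4%, outside 42.1–64.8% ✗; Tm = 2·14 + 4·8 = 60°C ✓ — fails.
P4 (18 nt, A=1 T=9 G=3 C=5): length 18 ✓; longest run = 3 ✓; GC 8/18 = 44.4% ✓; Tm = 2·10 + 4·8 = 52°C, outside 59–65°C ✗ — fails.
P5 (20 nt, A=3 T=5 G=2 C=10): length 20 ✓; longest run = 4 ✓; GC 12/20 = 60.0% ✓; Tm = 2·8 + 4·12 = 64°C ✓ — passes.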